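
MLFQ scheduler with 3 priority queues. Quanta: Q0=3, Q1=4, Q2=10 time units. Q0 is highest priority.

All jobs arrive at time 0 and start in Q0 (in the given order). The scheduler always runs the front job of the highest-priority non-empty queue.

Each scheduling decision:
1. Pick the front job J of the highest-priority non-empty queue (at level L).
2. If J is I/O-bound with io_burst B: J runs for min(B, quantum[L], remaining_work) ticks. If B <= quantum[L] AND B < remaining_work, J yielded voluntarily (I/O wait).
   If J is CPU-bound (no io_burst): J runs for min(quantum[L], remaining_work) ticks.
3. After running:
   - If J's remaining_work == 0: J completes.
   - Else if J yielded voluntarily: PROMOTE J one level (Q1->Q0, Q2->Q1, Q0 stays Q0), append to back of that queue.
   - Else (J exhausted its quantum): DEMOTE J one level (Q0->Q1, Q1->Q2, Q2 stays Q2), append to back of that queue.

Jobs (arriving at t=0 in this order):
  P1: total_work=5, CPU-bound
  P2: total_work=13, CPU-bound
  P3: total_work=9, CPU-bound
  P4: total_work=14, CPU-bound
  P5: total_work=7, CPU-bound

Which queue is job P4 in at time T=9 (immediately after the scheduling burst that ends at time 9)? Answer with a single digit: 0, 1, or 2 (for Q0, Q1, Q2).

Answer: 0

Derivation:
t=0-3: P1@Q0 runs 3, rem=2, quantum used, demote→Q1. Q0=[P2,P3,P4,P5] Q1=[P1] Q2=[]
t=3-6: P2@Q0 runs 3, rem=10, quantum used, demote→Q1. Q0=[P3,P4,P5] Q1=[P1,P2] Q2=[]
t=6-9: P3@Q0 runs 3, rem=6, quantum used, demote→Q1. Q0=[P4,P5] Q1=[P1,P2,P3] Q2=[]
t=9-12: P4@Q0 runs 3, rem=11, quantum used, demote→Q1. Q0=[P5] Q1=[P1,P2,P3,P4] Q2=[]
t=12-15: P5@Q0 runs 3, rem=4, quantum used, demote→Q1. Q0=[] Q1=[P1,P2,P3,P4,P5] Q2=[]
t=15-17: P1@Q1 runs 2, rem=0, completes. Q0=[] Q1=[P2,P3,P4,P5] Q2=[]
t=17-21: P2@Q1 runs 4, rem=6, quantum used, demote→Q2. Q0=[] Q1=[P3,P4,P5] Q2=[P2]
t=21-25: P3@Q1 runs 4, rem=2, quantum used, demote→Q2. Q0=[] Q1=[P4,P5] Q2=[P2,P3]
t=25-29: P4@Q1 runs 4, rem=7, quantum used, demote→Q2. Q0=[] Q1=[P5] Q2=[P2,P3,P4]
t=29-33: P5@Q1 runs 4, rem=0, completes. Q0=[] Q1=[] Q2=[P2,P3,P4]
t=33-39: P2@Q2 runs 6, rem=0, completes. Q0=[] Q1=[] Q2=[P3,P4]
t=39-41: P3@Q2 runs 2, rem=0, completes. Q0=[] Q1=[] Q2=[P4]
t=41-48: P4@Q2 runs 7, rem=0, completes. Q0=[] Q1=[] Q2=[]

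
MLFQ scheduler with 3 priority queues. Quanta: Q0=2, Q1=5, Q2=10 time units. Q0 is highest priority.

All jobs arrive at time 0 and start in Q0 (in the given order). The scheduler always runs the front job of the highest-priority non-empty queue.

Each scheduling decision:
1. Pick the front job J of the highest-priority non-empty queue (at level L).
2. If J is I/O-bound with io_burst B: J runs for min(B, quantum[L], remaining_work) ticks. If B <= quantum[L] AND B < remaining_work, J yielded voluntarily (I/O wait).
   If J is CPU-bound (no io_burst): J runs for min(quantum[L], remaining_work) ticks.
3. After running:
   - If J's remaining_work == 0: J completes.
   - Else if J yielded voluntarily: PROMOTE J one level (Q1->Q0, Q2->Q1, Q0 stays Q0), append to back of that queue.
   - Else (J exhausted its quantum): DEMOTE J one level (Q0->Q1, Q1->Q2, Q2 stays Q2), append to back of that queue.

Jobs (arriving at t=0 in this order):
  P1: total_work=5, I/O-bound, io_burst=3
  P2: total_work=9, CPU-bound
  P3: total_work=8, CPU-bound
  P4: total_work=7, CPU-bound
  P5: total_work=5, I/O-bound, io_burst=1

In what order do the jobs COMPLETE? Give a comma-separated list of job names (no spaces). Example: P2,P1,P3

t=0-2: P1@Q0 runs 2, rem=3, quantum used, demote→Q1. Q0=[P2,P3,P4,P5] Q1=[P1] Q2=[]
t=2-4: P2@Q0 runs 2, rem=7, quantum used, demote→Q1. Q0=[P3,P4,P5] Q1=[P1,P2] Q2=[]
t=4-6: P3@Q0 runs 2, rem=6, quantum used, demote→Q1. Q0=[P4,P5] Q1=[P1,P2,P3] Q2=[]
t=6-8: P4@Q0 runs 2, rem=5, quantum used, demote→Q1. Q0=[P5] Q1=[P1,P2,P3,P4] Q2=[]
t=8-9: P5@Q0 runs 1, rem=4, I/O yield, promote→Q0. Q0=[P5] Q1=[P1,P2,P3,P4] Q2=[]
t=9-10: P5@Q0 runs 1, rem=3, I/O yield, promote→Q0. Q0=[P5] Q1=[P1,P2,P3,P4] Q2=[]
t=10-11: P5@Q0 runs 1, rem=2, I/O yield, promote→Q0. Q0=[P5] Q1=[P1,P2,P3,P4] Q2=[]
t=11-12: P5@Q0 runs 1, rem=1, I/O yield, promote→Q0. Q0=[P5] Q1=[P1,P2,P3,P4] Q2=[]
t=12-13: P5@Q0 runs 1, rem=0, completes. Q0=[] Q1=[P1,P2,P3,P4] Q2=[]
t=13-16: P1@Q1 runs 3, rem=0, completes. Q0=[] Q1=[P2,P3,P4] Q2=[]
t=16-21: P2@Q1 runs 5, rem=2, quantum used, demote→Q2. Q0=[] Q1=[P3,P4] Q2=[P2]
t=21-26: P3@Q1 runs 5, rem=1, quantum used, demote→Q2. Q0=[] Q1=[P4] Q2=[P2,P3]
t=26-31: P4@Q1 runs 5, rem=0, completes. Q0=[] Q1=[] Q2=[P2,P3]
t=31-33: P2@Q2 runs 2, rem=0, completes. Q0=[] Q1=[] Q2=[P3]
t=33-34: P3@Q2 runs 1, rem=0, completes. Q0=[] Q1=[] Q2=[]

Answer: P5,P1,P4,P2,P3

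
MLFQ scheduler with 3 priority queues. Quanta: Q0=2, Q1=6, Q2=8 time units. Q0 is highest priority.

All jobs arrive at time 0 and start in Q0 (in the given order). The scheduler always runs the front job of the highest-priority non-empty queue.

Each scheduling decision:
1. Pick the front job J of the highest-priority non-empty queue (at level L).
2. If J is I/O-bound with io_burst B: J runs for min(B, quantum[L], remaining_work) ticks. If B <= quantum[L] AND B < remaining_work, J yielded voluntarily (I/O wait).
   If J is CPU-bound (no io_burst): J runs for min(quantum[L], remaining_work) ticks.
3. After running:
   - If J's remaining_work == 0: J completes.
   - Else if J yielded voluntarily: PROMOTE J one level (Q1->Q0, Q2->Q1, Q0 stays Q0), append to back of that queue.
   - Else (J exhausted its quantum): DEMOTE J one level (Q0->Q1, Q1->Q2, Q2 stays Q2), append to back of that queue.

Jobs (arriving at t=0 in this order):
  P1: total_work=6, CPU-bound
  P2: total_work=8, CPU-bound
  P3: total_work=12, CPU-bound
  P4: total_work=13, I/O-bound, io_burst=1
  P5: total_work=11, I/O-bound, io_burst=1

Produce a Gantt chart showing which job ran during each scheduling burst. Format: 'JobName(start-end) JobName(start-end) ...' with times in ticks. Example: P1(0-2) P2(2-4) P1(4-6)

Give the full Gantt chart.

t=0-2: P1@Q0 runs 2, rem=4, quantum used, demote→Q1. Q0=[P2,P3,P4,P5] Q1=[P1] Q2=[]
t=2-4: P2@Q0 runs 2, rem=6, quantum used, demote→Q1. Q0=[P3,P4,P5] Q1=[P1,P2] Q2=[]
t=4-6: P3@Q0 runs 2, rem=10, quantum used, demote→Q1. Q0=[P4,P5] Q1=[P1,P2,P3] Q2=[]
t=6-7: P4@Q0 runs 1, rem=12, I/O yield, promote→Q0. Q0=[P5,P4] Q1=[P1,P2,P3] Q2=[]
t=7-8: P5@Q0 runs 1, rem=10, I/O yield, promote→Q0. Q0=[P4,P5] Q1=[P1,P2,P3] Q2=[]
t=8-9: P4@Q0 runs 1, rem=11, I/O yield, promote→Q0. Q0=[P5,P4] Q1=[P1,P2,P3] Q2=[]
t=9-10: P5@Q0 runs 1, rem=9, I/O yield, promote→Q0. Q0=[P4,P5] Q1=[P1,P2,P3] Q2=[]
t=10-11: P4@Q0 runs 1, rem=10, I/O yield, promote→Q0. Q0=[P5,P4] Q1=[P1,P2,P3] Q2=[]
t=11-12: P5@Q0 runs 1, rem=8, I/O yield, promote→Q0. Q0=[P4,P5] Q1=[P1,P2,P3] Q2=[]
t=12-13: P4@Q0 runs 1, rem=9, I/O yield, promote→Q0. Q0=[P5,P4] Q1=[P1,P2,P3] Q2=[]
t=13-14: P5@Q0 runs 1, rem=7, I/O yield, promote→Q0. Q0=[P4,P5] Q1=[P1,P2,P3] Q2=[]
t=14-15: P4@Q0 runs 1, rem=8, I/O yield, promote→Q0. Q0=[P5,P4] Q1=[P1,P2,P3] Q2=[]
t=15-16: P5@Q0 runs 1, rem=6, I/O yield, promote→Q0. Q0=[P4,P5] Q1=[P1,P2,P3] Q2=[]
t=16-17: P4@Q0 runs 1, rem=7, I/O yield, promote→Q0. Q0=[P5,P4] Q1=[P1,P2,P3] Q2=[]
t=17-18: P5@Q0 runs 1, rem=5, I/O yield, promote→Q0. Q0=[P4,P5] Q1=[P1,P2,P3] Q2=[]
t=18-19: P4@Q0 runs 1, rem=6, I/O yield, promote→Q0. Q0=[P5,P4] Q1=[P1,P2,P3] Q2=[]
t=19-20: P5@Q0 runs 1, rem=4, I/O yield, promote→Q0. Q0=[P4,P5] Q1=[P1,P2,P3] Q2=[]
t=20-21: P4@Q0 runs 1, rem=5, I/O yield, promote→Q0. Q0=[P5,P4] Q1=[P1,P2,P3] Q2=[]
t=21-22: P5@Q0 runs 1, rem=3, I/O yield, promote→Q0. Q0=[P4,P5] Q1=[P1,P2,P3] Q2=[]
t=22-23: P4@Q0 runs 1, rem=4, I/O yield, promote→Q0. Q0=[P5,P4] Q1=[P1,P2,P3] Q2=[]
t=23-24: P5@Q0 runs 1, rem=2, I/O yield, promote→Q0. Q0=[P4,P5] Q1=[P1,P2,P3] Q2=[]
t=24-25: P4@Q0 runs 1, rem=3, I/O yield, promote→Q0. Q0=[P5,P4] Q1=[P1,P2,P3] Q2=[]
t=25-26: P5@Q0 runs 1, rem=1, I/O yield, promote→Q0. Q0=[P4,P5] Q1=[P1,P2,P3] Q2=[]
t=26-27: P4@Q0 runs 1, rem=2, I/O yield, promote→Q0. Q0=[P5,P4] Q1=[P1,P2,P3] Q2=[]
t=27-28: P5@Q0 runs 1, rem=0, completes. Q0=[P4] Q1=[P1,P2,P3] Q2=[]
t=28-29: P4@Q0 runs 1, rem=1, I/O yield, promote→Q0. Q0=[P4] Q1=[P1,P2,P3] Q2=[]
t=29-30: P4@Q0 runs 1, rem=0, completes. Q0=[] Q1=[P1,P2,P3] Q2=[]
t=30-34: P1@Q1 runs 4, rem=0, completes. Q0=[] Q1=[P2,P3] Q2=[]
t=34-40: P2@Q1 runs 6, rem=0, completes. Q0=[] Q1=[P3] Q2=[]
t=40-46: P3@Q1 runs 6, rem=4, quantum used, demote→Q2. Q0=[] Q1=[] Q2=[P3]
t=46-50: P3@Q2 runs 4, rem=0, completes. Q0=[] Q1=[] Q2=[]

Answer: P1(0-2) P2(2-4) P3(4-6) P4(6-7) P5(7-8) P4(8-9) P5(9-10) P4(10-11) P5(11-12) P4(12-13) P5(13-14) P4(14-15) P5(15-16) P4(16-17) P5(17-18) P4(18-19) P5(19-20) P4(20-21) P5(21-22) P4(22-23) P5(23-24) P4(24-25) P5(25-26) P4(26-27) P5(27-28) P4(28-29) P4(29-30) P1(30-34) P2(34-40) P3(40-46) P3(46-50)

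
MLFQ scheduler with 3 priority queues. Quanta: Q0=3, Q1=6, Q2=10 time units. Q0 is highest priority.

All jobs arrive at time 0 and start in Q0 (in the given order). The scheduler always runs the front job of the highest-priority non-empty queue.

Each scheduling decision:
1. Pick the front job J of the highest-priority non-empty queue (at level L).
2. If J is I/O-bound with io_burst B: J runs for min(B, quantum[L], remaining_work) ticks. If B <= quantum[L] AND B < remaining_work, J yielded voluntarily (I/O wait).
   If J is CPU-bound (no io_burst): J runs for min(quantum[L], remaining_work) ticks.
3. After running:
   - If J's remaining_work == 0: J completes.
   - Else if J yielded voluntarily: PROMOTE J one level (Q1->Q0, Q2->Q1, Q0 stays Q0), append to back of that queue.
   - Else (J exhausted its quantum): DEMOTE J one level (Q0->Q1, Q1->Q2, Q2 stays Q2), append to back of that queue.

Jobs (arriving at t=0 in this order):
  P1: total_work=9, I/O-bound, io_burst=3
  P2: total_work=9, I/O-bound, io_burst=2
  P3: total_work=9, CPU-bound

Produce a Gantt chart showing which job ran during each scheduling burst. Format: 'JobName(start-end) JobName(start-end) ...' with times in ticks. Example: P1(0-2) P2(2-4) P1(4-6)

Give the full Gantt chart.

Answer: P1(0-3) P2(3-5) P3(5-8) P1(8-11) P2(11-13) P1(13-16) P2(16-18) P2(18-20) P2(20-21) P3(21-27)

Derivation:
t=0-3: P1@Q0 runs 3, rem=6, I/O yield, promote→Q0. Q0=[P2,P3,P1] Q1=[] Q2=[]
t=3-5: P2@Q0 runs 2, rem=7, I/O yield, promote→Q0. Q0=[P3,P1,P2] Q1=[] Q2=[]
t=5-8: P3@Q0 runs 3, rem=6, quantum used, demote→Q1. Q0=[P1,P2] Q1=[P3] Q2=[]
t=8-11: P1@Q0 runs 3, rem=3, I/O yield, promote→Q0. Q0=[P2,P1] Q1=[P3] Q2=[]
t=11-13: P2@Q0 runs 2, rem=5, I/O yield, promote→Q0. Q0=[P1,P2] Q1=[P3] Q2=[]
t=13-16: P1@Q0 runs 3, rem=0, completes. Q0=[P2] Q1=[P3] Q2=[]
t=16-18: P2@Q0 runs 2, rem=3, I/O yield, promote→Q0. Q0=[P2] Q1=[P3] Q2=[]
t=18-20: P2@Q0 runs 2, rem=1, I/O yield, promote→Q0. Q0=[P2] Q1=[P3] Q2=[]
t=20-21: P2@Q0 runs 1, rem=0, completes. Q0=[] Q1=[P3] Q2=[]
t=21-27: P3@Q1 runs 6, rem=0, completes. Q0=[] Q1=[] Q2=[]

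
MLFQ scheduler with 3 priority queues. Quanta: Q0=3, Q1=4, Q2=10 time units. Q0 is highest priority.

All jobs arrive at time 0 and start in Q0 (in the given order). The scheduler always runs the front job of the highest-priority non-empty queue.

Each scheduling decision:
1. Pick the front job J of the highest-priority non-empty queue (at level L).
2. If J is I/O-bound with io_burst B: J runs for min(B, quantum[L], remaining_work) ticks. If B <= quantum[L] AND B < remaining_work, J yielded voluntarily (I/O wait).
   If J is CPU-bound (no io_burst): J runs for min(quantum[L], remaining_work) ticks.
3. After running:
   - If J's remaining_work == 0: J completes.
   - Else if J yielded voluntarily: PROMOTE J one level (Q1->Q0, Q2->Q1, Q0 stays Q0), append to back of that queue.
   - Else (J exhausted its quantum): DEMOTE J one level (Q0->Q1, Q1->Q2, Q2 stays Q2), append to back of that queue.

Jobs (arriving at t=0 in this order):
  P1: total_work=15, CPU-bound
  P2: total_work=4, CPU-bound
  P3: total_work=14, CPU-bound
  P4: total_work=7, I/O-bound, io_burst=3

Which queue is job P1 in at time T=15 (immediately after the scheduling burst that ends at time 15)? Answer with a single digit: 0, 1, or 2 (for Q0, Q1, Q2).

Answer: 1

Derivation:
t=0-3: P1@Q0 runs 3, rem=12, quantum used, demote→Q1. Q0=[P2,P3,P4] Q1=[P1] Q2=[]
t=3-6: P2@Q0 runs 3, rem=1, quantum used, demote→Q1. Q0=[P3,P4] Q1=[P1,P2] Q2=[]
t=6-9: P3@Q0 runs 3, rem=11, quantum used, demote→Q1. Q0=[P4] Q1=[P1,P2,P3] Q2=[]
t=9-12: P4@Q0 runs 3, rem=4, I/O yield, promote→Q0. Q0=[P4] Q1=[P1,P2,P3] Q2=[]
t=12-15: P4@Q0 runs 3, rem=1, I/O yield, promote→Q0. Q0=[P4] Q1=[P1,P2,P3] Q2=[]
t=15-16: P4@Q0 runs 1, rem=0, completes. Q0=[] Q1=[P1,P2,P3] Q2=[]
t=16-20: P1@Q1 runs 4, rem=8, quantum used, demote→Q2. Q0=[] Q1=[P2,P3] Q2=[P1]
t=20-21: P2@Q1 runs 1, rem=0, completes. Q0=[] Q1=[P3] Q2=[P1]
t=21-25: P3@Q1 runs 4, rem=7, quantum used, demote→Q2. Q0=[] Q1=[] Q2=[P1,P3]
t=25-33: P1@Q2 runs 8, rem=0, completes. Q0=[] Q1=[] Q2=[P3]
t=33-40: P3@Q2 runs 7, rem=0, completes. Q0=[] Q1=[] Q2=[]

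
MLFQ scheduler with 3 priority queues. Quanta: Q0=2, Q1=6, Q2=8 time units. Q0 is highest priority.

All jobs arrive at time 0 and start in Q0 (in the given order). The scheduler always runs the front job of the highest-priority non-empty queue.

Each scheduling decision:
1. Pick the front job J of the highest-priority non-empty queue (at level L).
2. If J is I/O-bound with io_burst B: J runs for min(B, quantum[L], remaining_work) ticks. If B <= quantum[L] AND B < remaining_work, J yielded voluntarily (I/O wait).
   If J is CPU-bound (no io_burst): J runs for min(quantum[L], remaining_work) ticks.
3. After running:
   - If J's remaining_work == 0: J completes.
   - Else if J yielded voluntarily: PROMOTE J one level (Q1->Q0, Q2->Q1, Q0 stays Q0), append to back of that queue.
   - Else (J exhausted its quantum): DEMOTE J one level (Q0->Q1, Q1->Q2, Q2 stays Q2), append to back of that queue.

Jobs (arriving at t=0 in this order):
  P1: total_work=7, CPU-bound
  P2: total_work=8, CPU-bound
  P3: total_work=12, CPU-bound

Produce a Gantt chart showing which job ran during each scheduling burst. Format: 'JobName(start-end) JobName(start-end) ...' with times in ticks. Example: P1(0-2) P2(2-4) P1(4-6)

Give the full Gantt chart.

t=0-2: P1@Q0 runs 2, rem=5, quantum used, demote→Q1. Q0=[P2,P3] Q1=[P1] Q2=[]
t=2-4: P2@Q0 runs 2, rem=6, quantum used, demote→Q1. Q0=[P3] Q1=[P1,P2] Q2=[]
t=4-6: P3@Q0 runs 2, rem=10, quantum used, demote→Q1. Q0=[] Q1=[P1,P2,P3] Q2=[]
t=6-11: P1@Q1 runs 5, rem=0, completes. Q0=[] Q1=[P2,P3] Q2=[]
t=11-17: P2@Q1 runs 6, rem=0, completes. Q0=[] Q1=[P3] Q2=[]
t=17-23: P3@Q1 runs 6, rem=4, quantum used, demote→Q2. Q0=[] Q1=[] Q2=[P3]
t=23-27: P3@Q2 runs 4, rem=0, completes. Q0=[] Q1=[] Q2=[]

Answer: P1(0-2) P2(2-4) P3(4-6) P1(6-11) P2(11-17) P3(17-23) P3(23-27)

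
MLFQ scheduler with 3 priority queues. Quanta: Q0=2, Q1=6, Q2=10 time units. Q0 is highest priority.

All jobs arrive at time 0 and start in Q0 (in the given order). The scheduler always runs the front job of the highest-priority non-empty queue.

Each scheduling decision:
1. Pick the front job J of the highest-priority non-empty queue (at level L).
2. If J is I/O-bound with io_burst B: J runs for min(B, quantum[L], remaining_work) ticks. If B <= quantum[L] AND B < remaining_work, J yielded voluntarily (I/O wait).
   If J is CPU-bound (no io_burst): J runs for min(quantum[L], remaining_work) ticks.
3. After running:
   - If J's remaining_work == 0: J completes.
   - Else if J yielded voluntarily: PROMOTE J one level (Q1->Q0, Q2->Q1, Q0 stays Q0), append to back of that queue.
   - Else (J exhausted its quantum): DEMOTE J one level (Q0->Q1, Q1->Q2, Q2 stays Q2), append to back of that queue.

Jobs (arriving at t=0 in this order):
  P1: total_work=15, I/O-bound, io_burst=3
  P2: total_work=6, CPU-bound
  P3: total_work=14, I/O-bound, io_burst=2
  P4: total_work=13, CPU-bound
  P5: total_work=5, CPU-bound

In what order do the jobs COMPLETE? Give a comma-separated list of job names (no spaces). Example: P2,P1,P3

Answer: P3,P2,P5,P1,P4

Derivation:
t=0-2: P1@Q0 runs 2, rem=13, quantum used, demote→Q1. Q0=[P2,P3,P4,P5] Q1=[P1] Q2=[]
t=2-4: P2@Q0 runs 2, rem=4, quantum used, demote→Q1. Q0=[P3,P4,P5] Q1=[P1,P2] Q2=[]
t=4-6: P3@Q0 runs 2, rem=12, I/O yield, promote→Q0. Q0=[P4,P5,P3] Q1=[P1,P2] Q2=[]
t=6-8: P4@Q0 runs 2, rem=11, quantum used, demote→Q1. Q0=[P5,P3] Q1=[P1,P2,P4] Q2=[]
t=8-10: P5@Q0 runs 2, rem=3, quantum used, demote→Q1. Q0=[P3] Q1=[P1,P2,P4,P5] Q2=[]
t=10-12: P3@Q0 runs 2, rem=10, I/O yield, promote→Q0. Q0=[P3] Q1=[P1,P2,P4,P5] Q2=[]
t=12-14: P3@Q0 runs 2, rem=8, I/O yield, promote→Q0. Q0=[P3] Q1=[P1,P2,P4,P5] Q2=[]
t=14-16: P3@Q0 runs 2, rem=6, I/O yield, promote→Q0. Q0=[P3] Q1=[P1,P2,P4,P5] Q2=[]
t=16-18: P3@Q0 runs 2, rem=4, I/O yield, promote→Q0. Q0=[P3] Q1=[P1,P2,P4,P5] Q2=[]
t=18-20: P3@Q0 runs 2, rem=2, I/O yield, promote→Q0. Q0=[P3] Q1=[P1,P2,P4,P5] Q2=[]
t=20-22: P3@Q0 runs 2, rem=0, completes. Q0=[] Q1=[P1,P2,P4,P5] Q2=[]
t=22-25: P1@Q1 runs 3, rem=10, I/O yield, promote→Q0. Q0=[P1] Q1=[P2,P4,P5] Q2=[]
t=25-27: P1@Q0 runs 2, rem=8, quantum used, demote→Q1. Q0=[] Q1=[P2,P4,P5,P1] Q2=[]
t=27-31: P2@Q1 runs 4, rem=0, completes. Q0=[] Q1=[P4,P5,P1] Q2=[]
t=31-37: P4@Q1 runs 6, rem=5, quantum used, demote→Q2. Q0=[] Q1=[P5,P1] Q2=[P4]
t=37-40: P5@Q1 runs 3, rem=0, completes. Q0=[] Q1=[P1] Q2=[P4]
t=40-43: P1@Q1 runs 3, rem=5, I/O yield, promote→Q0. Q0=[P1] Q1=[] Q2=[P4]
t=43-45: P1@Q0 runs 2, rem=3, quantum used, demote→Q1. Q0=[] Q1=[P1] Q2=[P4]
t=45-48: P1@Q1 runs 3, rem=0, completes. Q0=[] Q1=[] Q2=[P4]
t=48-53: P4@Q2 runs 5, rem=0, completes. Q0=[] Q1=[] Q2=[]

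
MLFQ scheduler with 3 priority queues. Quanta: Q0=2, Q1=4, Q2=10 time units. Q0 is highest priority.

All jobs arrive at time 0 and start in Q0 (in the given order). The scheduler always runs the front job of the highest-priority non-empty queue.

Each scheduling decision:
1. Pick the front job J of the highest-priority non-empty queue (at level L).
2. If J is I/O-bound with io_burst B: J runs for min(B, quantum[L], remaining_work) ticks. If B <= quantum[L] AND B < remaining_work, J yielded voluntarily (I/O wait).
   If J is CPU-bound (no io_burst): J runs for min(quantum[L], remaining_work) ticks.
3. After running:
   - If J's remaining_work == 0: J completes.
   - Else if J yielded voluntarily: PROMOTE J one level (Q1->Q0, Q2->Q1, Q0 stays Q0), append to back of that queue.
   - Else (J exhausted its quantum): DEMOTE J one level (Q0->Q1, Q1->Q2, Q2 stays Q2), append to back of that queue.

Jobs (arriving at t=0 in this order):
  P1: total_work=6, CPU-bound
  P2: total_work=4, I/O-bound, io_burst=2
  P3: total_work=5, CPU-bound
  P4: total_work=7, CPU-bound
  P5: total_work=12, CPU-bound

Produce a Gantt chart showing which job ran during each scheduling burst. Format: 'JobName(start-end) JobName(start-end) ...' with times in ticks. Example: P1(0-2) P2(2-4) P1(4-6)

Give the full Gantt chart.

t=0-2: P1@Q0 runs 2, rem=4, quantum used, demote→Q1. Q0=[P2,P3,P4,P5] Q1=[P1] Q2=[]
t=2-4: P2@Q0 runs 2, rem=2, I/O yield, promote→Q0. Q0=[P3,P4,P5,P2] Q1=[P1] Q2=[]
t=4-6: P3@Q0 runs 2, rem=3, quantum used, demote→Q1. Q0=[P4,P5,P2] Q1=[P1,P3] Q2=[]
t=6-8: P4@Q0 runs 2, rem=5, quantum used, demote→Q1. Q0=[P5,P2] Q1=[P1,P3,P4] Q2=[]
t=8-10: P5@Q0 runs 2, rem=10, quantum used, demote→Q1. Q0=[P2] Q1=[P1,P3,P4,P5] Q2=[]
t=10-12: P2@Q0 runs 2, rem=0, completes. Q0=[] Q1=[P1,P3,P4,P5] Q2=[]
t=12-16: P1@Q1 runs 4, rem=0, completes. Q0=[] Q1=[P3,P4,P5] Q2=[]
t=16-19: P3@Q1 runs 3, rem=0, completes. Q0=[] Q1=[P4,P5] Q2=[]
t=19-23: P4@Q1 runs 4, rem=1, quantum used, demote→Q2. Q0=[] Q1=[P5] Q2=[P4]
t=23-27: P5@Q1 runs 4, rem=6, quantum used, demote→Q2. Q0=[] Q1=[] Q2=[P4,P5]
t=27-28: P4@Q2 runs 1, rem=0, completes. Q0=[] Q1=[] Q2=[P5]
t=28-34: P5@Q2 runs 6, rem=0, completes. Q0=[] Q1=[] Q2=[]

Answer: P1(0-2) P2(2-4) P3(4-6) P4(6-8) P5(8-10) P2(10-12) P1(12-16) P3(16-19) P4(19-23) P5(23-27) P4(27-28) P5(28-34)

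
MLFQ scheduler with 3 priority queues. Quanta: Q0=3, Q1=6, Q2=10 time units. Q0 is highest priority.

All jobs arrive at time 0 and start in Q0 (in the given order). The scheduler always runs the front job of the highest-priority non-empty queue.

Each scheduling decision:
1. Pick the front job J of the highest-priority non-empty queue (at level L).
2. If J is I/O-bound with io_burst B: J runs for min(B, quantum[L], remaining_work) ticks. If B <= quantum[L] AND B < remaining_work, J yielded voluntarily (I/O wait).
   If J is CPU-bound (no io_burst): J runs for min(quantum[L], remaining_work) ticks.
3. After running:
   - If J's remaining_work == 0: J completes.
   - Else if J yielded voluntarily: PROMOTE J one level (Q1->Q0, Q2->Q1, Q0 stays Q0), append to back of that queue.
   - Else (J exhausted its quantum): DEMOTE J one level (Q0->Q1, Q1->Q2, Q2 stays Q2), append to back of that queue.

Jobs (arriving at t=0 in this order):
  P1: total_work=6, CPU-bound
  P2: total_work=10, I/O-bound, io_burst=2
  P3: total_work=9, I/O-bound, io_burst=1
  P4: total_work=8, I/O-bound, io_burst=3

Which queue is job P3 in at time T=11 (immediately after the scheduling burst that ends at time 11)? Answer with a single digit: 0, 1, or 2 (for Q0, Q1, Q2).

Answer: 0

Derivation:
t=0-3: P1@Q0 runs 3, rem=3, quantum used, demote→Q1. Q0=[P2,P3,P4] Q1=[P1] Q2=[]
t=3-5: P2@Q0 runs 2, rem=8, I/O yield, promote→Q0. Q0=[P3,P4,P2] Q1=[P1] Q2=[]
t=5-6: P3@Q0 runs 1, rem=8, I/O yield, promote→Q0. Q0=[P4,P2,P3] Q1=[P1] Q2=[]
t=6-9: P4@Q0 runs 3, rem=5, I/O yield, promote→Q0. Q0=[P2,P3,P4] Q1=[P1] Q2=[]
t=9-11: P2@Q0 runs 2, rem=6, I/O yield, promote→Q0. Q0=[P3,P4,P2] Q1=[P1] Q2=[]
t=11-12: P3@Q0 runs 1, rem=7, I/O yield, promote→Q0. Q0=[P4,P2,P3] Q1=[P1] Q2=[]
t=12-15: P4@Q0 runs 3, rem=2, I/O yield, promote→Q0. Q0=[P2,P3,P4] Q1=[P1] Q2=[]
t=15-17: P2@Q0 runs 2, rem=4, I/O yield, promote→Q0. Q0=[P3,P4,P2] Q1=[P1] Q2=[]
t=17-18: P3@Q0 runs 1, rem=6, I/O yield, promote→Q0. Q0=[P4,P2,P3] Q1=[P1] Q2=[]
t=18-20: P4@Q0 runs 2, rem=0, completes. Q0=[P2,P3] Q1=[P1] Q2=[]
t=20-22: P2@Q0 runs 2, rem=2, I/O yield, promote→Q0. Q0=[P3,P2] Q1=[P1] Q2=[]
t=22-23: P3@Q0 runs 1, rem=5, I/O yield, promote→Q0. Q0=[P2,P3] Q1=[P1] Q2=[]
t=23-25: P2@Q0 runs 2, rem=0, completes. Q0=[P3] Q1=[P1] Q2=[]
t=25-26: P3@Q0 runs 1, rem=4, I/O yield, promote→Q0. Q0=[P3] Q1=[P1] Q2=[]
t=26-27: P3@Q0 runs 1, rem=3, I/O yield, promote→Q0. Q0=[P3] Q1=[P1] Q2=[]
t=27-28: P3@Q0 runs 1, rem=2, I/O yield, promote→Q0. Q0=[P3] Q1=[P1] Q2=[]
t=28-29: P3@Q0 runs 1, rem=1, I/O yield, promote→Q0. Q0=[P3] Q1=[P1] Q2=[]
t=29-30: P3@Q0 runs 1, rem=0, completes. Q0=[] Q1=[P1] Q2=[]
t=30-33: P1@Q1 runs 3, rem=0, completes. Q0=[] Q1=[] Q2=[]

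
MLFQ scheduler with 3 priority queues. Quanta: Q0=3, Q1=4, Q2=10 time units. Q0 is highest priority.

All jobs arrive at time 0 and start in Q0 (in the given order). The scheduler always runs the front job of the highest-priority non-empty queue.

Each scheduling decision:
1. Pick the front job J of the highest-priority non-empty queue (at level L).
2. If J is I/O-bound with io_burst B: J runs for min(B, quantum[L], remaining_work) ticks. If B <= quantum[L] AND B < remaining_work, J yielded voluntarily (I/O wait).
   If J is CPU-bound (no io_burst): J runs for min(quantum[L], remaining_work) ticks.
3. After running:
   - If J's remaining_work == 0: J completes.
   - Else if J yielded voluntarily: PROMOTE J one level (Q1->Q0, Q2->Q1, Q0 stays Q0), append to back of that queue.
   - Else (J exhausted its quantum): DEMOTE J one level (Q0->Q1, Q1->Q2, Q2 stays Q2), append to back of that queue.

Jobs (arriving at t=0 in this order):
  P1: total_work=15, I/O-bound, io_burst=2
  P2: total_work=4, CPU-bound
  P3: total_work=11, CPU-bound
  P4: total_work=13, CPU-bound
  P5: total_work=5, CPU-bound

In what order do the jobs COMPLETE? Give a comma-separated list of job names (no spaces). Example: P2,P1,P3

t=0-2: P1@Q0 runs 2, rem=13, I/O yield, promote→Q0. Q0=[P2,P3,P4,P5,P1] Q1=[] Q2=[]
t=2-5: P2@Q0 runs 3, rem=1, quantum used, demote→Q1. Q0=[P3,P4,P5,P1] Q1=[P2] Q2=[]
t=5-8: P3@Q0 runs 3, rem=8, quantum used, demote→Q1. Q0=[P4,P5,P1] Q1=[P2,P3] Q2=[]
t=8-11: P4@Q0 runs 3, rem=10, quantum used, demote→Q1. Q0=[P5,P1] Q1=[P2,P3,P4] Q2=[]
t=11-14: P5@Q0 runs 3, rem=2, quantum used, demote→Q1. Q0=[P1] Q1=[P2,P3,P4,P5] Q2=[]
t=14-16: P1@Q0 runs 2, rem=11, I/O yield, promote→Q0. Q0=[P1] Q1=[P2,P3,P4,P5] Q2=[]
t=16-18: P1@Q0 runs 2, rem=9, I/O yield, promote→Q0. Q0=[P1] Q1=[P2,P3,P4,P5] Q2=[]
t=18-20: P1@Q0 runs 2, rem=7, I/O yield, promote→Q0. Q0=[P1] Q1=[P2,P3,P4,P5] Q2=[]
t=20-22: P1@Q0 runs 2, rem=5, I/O yield, promote→Q0. Q0=[P1] Q1=[P2,P3,P4,P5] Q2=[]
t=22-24: P1@Q0 runs 2, rem=3, I/O yield, promote→Q0. Q0=[P1] Q1=[P2,P3,P4,P5] Q2=[]
t=24-26: P1@Q0 runs 2, rem=1, I/O yield, promote→Q0. Q0=[P1] Q1=[P2,P3,P4,P5] Q2=[]
t=26-27: P1@Q0 runs 1, rem=0, completes. Q0=[] Q1=[P2,P3,P4,P5] Q2=[]
t=27-28: P2@Q1 runs 1, rem=0, completes. Q0=[] Q1=[P3,P4,P5] Q2=[]
t=28-32: P3@Q1 runs 4, rem=4, quantum used, demote→Q2. Q0=[] Q1=[P4,P5] Q2=[P3]
t=32-36: P4@Q1 runs 4, rem=6, quantum used, demote→Q2. Q0=[] Q1=[P5] Q2=[P3,P4]
t=36-38: P5@Q1 runs 2, rem=0, completes. Q0=[] Q1=[] Q2=[P3,P4]
t=38-42: P3@Q2 runs 4, rem=0, completes. Q0=[] Q1=[] Q2=[P4]
t=42-48: P4@Q2 runs 6, rem=0, completes. Q0=[] Q1=[] Q2=[]

Answer: P1,P2,P5,P3,P4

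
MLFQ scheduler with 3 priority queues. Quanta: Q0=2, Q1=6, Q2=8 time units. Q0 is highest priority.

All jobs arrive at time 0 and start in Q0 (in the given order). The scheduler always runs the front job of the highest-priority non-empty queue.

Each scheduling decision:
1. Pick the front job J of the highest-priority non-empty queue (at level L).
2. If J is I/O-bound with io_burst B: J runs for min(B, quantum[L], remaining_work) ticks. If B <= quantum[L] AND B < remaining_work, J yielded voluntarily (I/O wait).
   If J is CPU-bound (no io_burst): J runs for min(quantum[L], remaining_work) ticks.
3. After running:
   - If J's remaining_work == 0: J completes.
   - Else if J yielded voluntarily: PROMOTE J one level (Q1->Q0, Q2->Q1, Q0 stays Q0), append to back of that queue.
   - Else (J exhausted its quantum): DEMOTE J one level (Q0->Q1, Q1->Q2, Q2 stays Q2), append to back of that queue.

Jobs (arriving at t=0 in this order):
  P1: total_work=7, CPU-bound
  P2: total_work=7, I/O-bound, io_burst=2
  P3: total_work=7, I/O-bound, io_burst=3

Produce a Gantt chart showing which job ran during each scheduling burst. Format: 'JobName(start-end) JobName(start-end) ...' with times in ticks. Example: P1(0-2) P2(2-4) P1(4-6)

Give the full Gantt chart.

t=0-2: P1@Q0 runs 2, rem=5, quantum used, demote→Q1. Q0=[P2,P3] Q1=[P1] Q2=[]
t=2-4: P2@Q0 runs 2, rem=5, I/O yield, promote→Q0. Q0=[P3,P2] Q1=[P1] Q2=[]
t=4-6: P3@Q0 runs 2, rem=5, quantum used, demote→Q1. Q0=[P2] Q1=[P1,P3] Q2=[]
t=6-8: P2@Q0 runs 2, rem=3, I/O yield, promote→Q0. Q0=[P2] Q1=[P1,P3] Q2=[]
t=8-10: P2@Q0 runs 2, rem=1, I/O yield, promote→Q0. Q0=[P2] Q1=[P1,P3] Q2=[]
t=10-11: P2@Q0 runs 1, rem=0, completes. Q0=[] Q1=[P1,P3] Q2=[]
t=11-16: P1@Q1 runs 5, rem=0, completes. Q0=[] Q1=[P3] Q2=[]
t=16-19: P3@Q1 runs 3, rem=2, I/O yield, promote→Q0. Q0=[P3] Q1=[] Q2=[]
t=19-21: P3@Q0 runs 2, rem=0, completes. Q0=[] Q1=[] Q2=[]

Answer: P1(0-2) P2(2-4) P3(4-6) P2(6-8) P2(8-10) P2(10-11) P1(11-16) P3(16-19) P3(19-21)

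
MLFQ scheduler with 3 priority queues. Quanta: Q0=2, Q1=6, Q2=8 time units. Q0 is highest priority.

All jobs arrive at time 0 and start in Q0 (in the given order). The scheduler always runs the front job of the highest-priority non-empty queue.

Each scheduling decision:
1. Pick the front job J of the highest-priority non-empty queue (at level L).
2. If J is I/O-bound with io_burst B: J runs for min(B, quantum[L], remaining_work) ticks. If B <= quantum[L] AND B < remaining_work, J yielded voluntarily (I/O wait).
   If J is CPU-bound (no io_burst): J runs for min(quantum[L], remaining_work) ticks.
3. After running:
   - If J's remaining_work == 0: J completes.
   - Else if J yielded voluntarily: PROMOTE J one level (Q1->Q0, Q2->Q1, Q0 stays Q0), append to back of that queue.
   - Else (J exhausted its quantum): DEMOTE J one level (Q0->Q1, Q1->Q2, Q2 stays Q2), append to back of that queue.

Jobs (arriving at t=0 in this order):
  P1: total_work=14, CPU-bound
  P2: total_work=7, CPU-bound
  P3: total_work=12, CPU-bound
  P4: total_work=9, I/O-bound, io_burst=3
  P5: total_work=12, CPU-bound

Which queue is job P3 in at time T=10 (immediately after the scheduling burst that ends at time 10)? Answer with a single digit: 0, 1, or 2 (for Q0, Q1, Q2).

t=0-2: P1@Q0 runs 2, rem=12, quantum used, demote→Q1. Q0=[P2,P3,P4,P5] Q1=[P1] Q2=[]
t=2-4: P2@Q0 runs 2, rem=5, quantum used, demote→Q1. Q0=[P3,P4,P5] Q1=[P1,P2] Q2=[]
t=4-6: P3@Q0 runs 2, rem=10, quantum used, demote→Q1. Q0=[P4,P5] Q1=[P1,P2,P3] Q2=[]
t=6-8: P4@Q0 runs 2, rem=7, quantum used, demote→Q1. Q0=[P5] Q1=[P1,P2,P3,P4] Q2=[]
t=8-10: P5@Q0 runs 2, rem=10, quantum used, demote→Q1. Q0=[] Q1=[P1,P2,P3,P4,P5] Q2=[]
t=10-16: P1@Q1 runs 6, rem=6, quantum used, demote→Q2. Q0=[] Q1=[P2,P3,P4,P5] Q2=[P1]
t=16-21: P2@Q1 runs 5, rem=0, completes. Q0=[] Q1=[P3,P4,P5] Q2=[P1]
t=21-27: P3@Q1 runs 6, rem=4, quantum used, demote→Q2. Q0=[] Q1=[P4,P5] Q2=[P1,P3]
t=27-30: P4@Q1 runs 3, rem=4, I/O yield, promote→Q0. Q0=[P4] Q1=[P5] Q2=[P1,P3]
t=30-32: P4@Q0 runs 2, rem=2, quantum used, demote→Q1. Q0=[] Q1=[P5,P4] Q2=[P1,P3]
t=32-38: P5@Q1 runs 6, rem=4, quantum used, demote→Q2. Q0=[] Q1=[P4] Q2=[P1,P3,P5]
t=38-40: P4@Q1 runs 2, rem=0, completes. Q0=[] Q1=[] Q2=[P1,P3,P5]
t=40-46: P1@Q2 runs 6, rem=0, completes. Q0=[] Q1=[] Q2=[P3,P5]
t=46-50: P3@Q2 runs 4, rem=0, completes. Q0=[] Q1=[] Q2=[P5]
t=50-54: P5@Q2 runs 4, rem=0, completes. Q0=[] Q1=[] Q2=[]

Answer: 1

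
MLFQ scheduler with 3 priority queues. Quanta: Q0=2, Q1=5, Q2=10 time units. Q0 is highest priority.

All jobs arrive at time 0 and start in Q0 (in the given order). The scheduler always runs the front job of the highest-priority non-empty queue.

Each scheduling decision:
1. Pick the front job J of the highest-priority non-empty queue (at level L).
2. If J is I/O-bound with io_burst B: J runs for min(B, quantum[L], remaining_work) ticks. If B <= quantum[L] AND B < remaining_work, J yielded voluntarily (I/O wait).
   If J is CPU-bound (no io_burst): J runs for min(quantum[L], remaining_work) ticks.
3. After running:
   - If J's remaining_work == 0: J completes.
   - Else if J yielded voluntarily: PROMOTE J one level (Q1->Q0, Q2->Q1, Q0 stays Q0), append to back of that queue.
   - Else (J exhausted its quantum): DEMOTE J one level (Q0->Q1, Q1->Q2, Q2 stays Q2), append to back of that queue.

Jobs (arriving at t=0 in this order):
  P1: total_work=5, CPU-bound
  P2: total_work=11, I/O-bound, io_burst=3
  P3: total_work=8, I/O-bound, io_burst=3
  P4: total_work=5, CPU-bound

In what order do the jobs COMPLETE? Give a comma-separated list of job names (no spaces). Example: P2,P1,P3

Answer: P1,P4,P2,P3

Derivation:
t=0-2: P1@Q0 runs 2, rem=3, quantum used, demote→Q1. Q0=[P2,P3,P4] Q1=[P1] Q2=[]
t=2-4: P2@Q0 runs 2, rem=9, quantum used, demote→Q1. Q0=[P3,P4] Q1=[P1,P2] Q2=[]
t=4-6: P3@Q0 runs 2, rem=6, quantum used, demote→Q1. Q0=[P4] Q1=[P1,P2,P3] Q2=[]
t=6-8: P4@Q0 runs 2, rem=3, quantum used, demote→Q1. Q0=[] Q1=[P1,P2,P3,P4] Q2=[]
t=8-11: P1@Q1 runs 3, rem=0, completes. Q0=[] Q1=[P2,P3,P4] Q2=[]
t=11-14: P2@Q1 runs 3, rem=6, I/O yield, promote→Q0. Q0=[P2] Q1=[P3,P4] Q2=[]
t=14-16: P2@Q0 runs 2, rem=4, quantum used, demote→Q1. Q0=[] Q1=[P3,P4,P2] Q2=[]
t=16-19: P3@Q1 runs 3, rem=3, I/O yield, promote→Q0. Q0=[P3] Q1=[P4,P2] Q2=[]
t=19-21: P3@Q0 runs 2, rem=1, quantum used, demote→Q1. Q0=[] Q1=[P4,P2,P3] Q2=[]
t=21-24: P4@Q1 runs 3, rem=0, completes. Q0=[] Q1=[P2,P3] Q2=[]
t=24-27: P2@Q1 runs 3, rem=1, I/O yield, promote→Q0. Q0=[P2] Q1=[P3] Q2=[]
t=27-28: P2@Q0 runs 1, rem=0, completes. Q0=[] Q1=[P3] Q2=[]
t=28-29: P3@Q1 runs 1, rem=0, completes. Q0=[] Q1=[] Q2=[]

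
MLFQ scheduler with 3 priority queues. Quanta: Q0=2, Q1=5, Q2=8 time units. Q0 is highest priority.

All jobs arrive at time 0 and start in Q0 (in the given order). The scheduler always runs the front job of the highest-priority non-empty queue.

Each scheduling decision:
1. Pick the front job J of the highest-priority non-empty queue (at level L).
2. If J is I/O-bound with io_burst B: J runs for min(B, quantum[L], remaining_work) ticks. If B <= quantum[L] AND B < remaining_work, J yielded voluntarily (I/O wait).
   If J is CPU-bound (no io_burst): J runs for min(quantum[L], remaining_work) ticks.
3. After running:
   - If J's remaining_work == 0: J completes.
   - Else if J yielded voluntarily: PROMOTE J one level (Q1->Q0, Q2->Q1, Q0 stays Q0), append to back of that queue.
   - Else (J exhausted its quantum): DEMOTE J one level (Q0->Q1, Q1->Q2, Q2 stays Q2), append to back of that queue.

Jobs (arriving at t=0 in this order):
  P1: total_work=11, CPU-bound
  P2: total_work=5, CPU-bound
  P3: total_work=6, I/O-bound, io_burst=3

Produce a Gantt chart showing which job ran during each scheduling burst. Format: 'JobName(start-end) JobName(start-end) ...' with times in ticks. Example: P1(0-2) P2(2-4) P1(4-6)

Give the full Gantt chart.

Answer: P1(0-2) P2(2-4) P3(4-6) P1(6-11) P2(11-14) P3(14-17) P3(17-18) P1(18-22)

Derivation:
t=0-2: P1@Q0 runs 2, rem=9, quantum used, demote→Q1. Q0=[P2,P3] Q1=[P1] Q2=[]
t=2-4: P2@Q0 runs 2, rem=3, quantum used, demote→Q1. Q0=[P3] Q1=[P1,P2] Q2=[]
t=4-6: P3@Q0 runs 2, rem=4, quantum used, demote→Q1. Q0=[] Q1=[P1,P2,P3] Q2=[]
t=6-11: P1@Q1 runs 5, rem=4, quantum used, demote→Q2. Q0=[] Q1=[P2,P3] Q2=[P1]
t=11-14: P2@Q1 runs 3, rem=0, completes. Q0=[] Q1=[P3] Q2=[P1]
t=14-17: P3@Q1 runs 3, rem=1, I/O yield, promote→Q0. Q0=[P3] Q1=[] Q2=[P1]
t=17-18: P3@Q0 runs 1, rem=0, completes. Q0=[] Q1=[] Q2=[P1]
t=18-22: P1@Q2 runs 4, rem=0, completes. Q0=[] Q1=[] Q2=[]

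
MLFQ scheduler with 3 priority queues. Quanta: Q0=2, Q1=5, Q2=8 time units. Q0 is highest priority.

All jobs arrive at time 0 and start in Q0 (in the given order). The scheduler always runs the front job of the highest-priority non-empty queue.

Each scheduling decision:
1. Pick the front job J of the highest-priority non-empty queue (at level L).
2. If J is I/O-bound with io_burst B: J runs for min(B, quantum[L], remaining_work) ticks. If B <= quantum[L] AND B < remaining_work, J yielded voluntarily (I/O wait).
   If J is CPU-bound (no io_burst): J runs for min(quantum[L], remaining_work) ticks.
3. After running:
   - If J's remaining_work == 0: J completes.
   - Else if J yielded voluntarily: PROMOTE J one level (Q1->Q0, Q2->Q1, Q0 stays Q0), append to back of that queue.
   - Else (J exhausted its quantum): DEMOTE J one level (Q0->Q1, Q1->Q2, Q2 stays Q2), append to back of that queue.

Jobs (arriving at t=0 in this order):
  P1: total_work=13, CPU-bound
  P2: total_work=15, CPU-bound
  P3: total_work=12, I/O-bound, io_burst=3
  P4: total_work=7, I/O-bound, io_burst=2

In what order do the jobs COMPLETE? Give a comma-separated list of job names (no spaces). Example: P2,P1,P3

t=0-2: P1@Q0 runs 2, rem=11, quantum used, demote→Q1. Q0=[P2,P3,P4] Q1=[P1] Q2=[]
t=2-4: P2@Q0 runs 2, rem=13, quantum used, demote→Q1. Q0=[P3,P4] Q1=[P1,P2] Q2=[]
t=4-6: P3@Q0 runs 2, rem=10, quantum used, demote→Q1. Q0=[P4] Q1=[P1,P2,P3] Q2=[]
t=6-8: P4@Q0 runs 2, rem=5, I/O yield, promote→Q0. Q0=[P4] Q1=[P1,P2,P3] Q2=[]
t=8-10: P4@Q0 runs 2, rem=3, I/O yield, promote→Q0. Q0=[P4] Q1=[P1,P2,P3] Q2=[]
t=10-12: P4@Q0 runs 2, rem=1, I/O yield, promote→Q0. Q0=[P4] Q1=[P1,P2,P3] Q2=[]
t=12-13: P4@Q0 runs 1, rem=0, completes. Q0=[] Q1=[P1,P2,P3] Q2=[]
t=13-18: P1@Q1 runs 5, rem=6, quantum used, demote→Q2. Q0=[] Q1=[P2,P3] Q2=[P1]
t=18-23: P2@Q1 runs 5, rem=8, quantum used, demote→Q2. Q0=[] Q1=[P3] Q2=[P1,P2]
t=23-26: P3@Q1 runs 3, rem=7, I/O yield, promote→Q0. Q0=[P3] Q1=[] Q2=[P1,P2]
t=26-28: P3@Q0 runs 2, rem=5, quantum used, demote→Q1. Q0=[] Q1=[P3] Q2=[P1,P2]
t=28-31: P3@Q1 runs 3, rem=2, I/O yield, promote→Q0. Q0=[P3] Q1=[] Q2=[P1,P2]
t=31-33: P3@Q0 runs 2, rem=0, completes. Q0=[] Q1=[] Q2=[P1,P2]
t=33-39: P1@Q2 runs 6, rem=0, completes. Q0=[] Q1=[] Q2=[P2]
t=39-47: P2@Q2 runs 8, rem=0, completes. Q0=[] Q1=[] Q2=[]

Answer: P4,P3,P1,P2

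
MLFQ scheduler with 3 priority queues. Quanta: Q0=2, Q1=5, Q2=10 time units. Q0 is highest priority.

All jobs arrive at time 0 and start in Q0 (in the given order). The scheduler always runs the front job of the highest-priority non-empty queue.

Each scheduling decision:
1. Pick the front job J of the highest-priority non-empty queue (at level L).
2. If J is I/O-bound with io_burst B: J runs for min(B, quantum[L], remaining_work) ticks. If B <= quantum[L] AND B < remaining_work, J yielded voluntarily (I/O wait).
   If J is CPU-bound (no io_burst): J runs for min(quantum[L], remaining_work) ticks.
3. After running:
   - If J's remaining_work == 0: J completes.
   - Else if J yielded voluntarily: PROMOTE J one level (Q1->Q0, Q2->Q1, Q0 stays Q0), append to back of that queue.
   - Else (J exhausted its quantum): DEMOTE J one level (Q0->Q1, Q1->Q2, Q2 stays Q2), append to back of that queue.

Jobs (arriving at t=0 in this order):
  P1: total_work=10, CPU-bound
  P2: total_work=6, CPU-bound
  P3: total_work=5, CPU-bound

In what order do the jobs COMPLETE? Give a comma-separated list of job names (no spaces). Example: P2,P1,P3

Answer: P2,P3,P1

Derivation:
t=0-2: P1@Q0 runs 2, rem=8, quantum used, demote→Q1. Q0=[P2,P3] Q1=[P1] Q2=[]
t=2-4: P2@Q0 runs 2, rem=4, quantum used, demote→Q1. Q0=[P3] Q1=[P1,P2] Q2=[]
t=4-6: P3@Q0 runs 2, rem=3, quantum used, demote→Q1. Q0=[] Q1=[P1,P2,P3] Q2=[]
t=6-11: P1@Q1 runs 5, rem=3, quantum used, demote→Q2. Q0=[] Q1=[P2,P3] Q2=[P1]
t=11-15: P2@Q1 runs 4, rem=0, completes. Q0=[] Q1=[P3] Q2=[P1]
t=15-18: P3@Q1 runs 3, rem=0, completes. Q0=[] Q1=[] Q2=[P1]
t=18-21: P1@Q2 runs 3, rem=0, completes. Q0=[] Q1=[] Q2=[]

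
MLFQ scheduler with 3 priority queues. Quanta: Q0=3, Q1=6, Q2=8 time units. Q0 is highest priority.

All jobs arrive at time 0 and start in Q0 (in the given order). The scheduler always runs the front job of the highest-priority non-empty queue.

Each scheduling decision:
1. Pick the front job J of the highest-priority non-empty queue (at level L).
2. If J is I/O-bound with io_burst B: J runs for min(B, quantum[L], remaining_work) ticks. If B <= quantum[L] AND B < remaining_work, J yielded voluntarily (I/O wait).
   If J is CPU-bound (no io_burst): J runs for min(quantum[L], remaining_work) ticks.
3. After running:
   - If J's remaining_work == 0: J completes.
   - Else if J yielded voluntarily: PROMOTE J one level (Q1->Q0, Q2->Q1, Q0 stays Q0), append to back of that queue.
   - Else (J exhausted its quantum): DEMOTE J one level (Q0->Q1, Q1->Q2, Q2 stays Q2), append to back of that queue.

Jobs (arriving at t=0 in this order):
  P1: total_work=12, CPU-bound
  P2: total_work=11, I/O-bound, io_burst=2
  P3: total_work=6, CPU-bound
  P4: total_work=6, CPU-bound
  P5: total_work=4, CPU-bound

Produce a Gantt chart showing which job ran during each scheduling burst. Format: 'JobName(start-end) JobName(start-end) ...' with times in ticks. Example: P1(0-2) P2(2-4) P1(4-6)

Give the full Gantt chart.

t=0-3: P1@Q0 runs 3, rem=9, quantum used, demote→Q1. Q0=[P2,P3,P4,P5] Q1=[P1] Q2=[]
t=3-5: P2@Q0 runs 2, rem=9, I/O yield, promote→Q0. Q0=[P3,P4,P5,P2] Q1=[P1] Q2=[]
t=5-8: P3@Q0 runs 3, rem=3, quantum used, demote→Q1. Q0=[P4,P5,P2] Q1=[P1,P3] Q2=[]
t=8-11: P4@Q0 runs 3, rem=3, quantum used, demote→Q1. Q0=[P5,P2] Q1=[P1,P3,P4] Q2=[]
t=11-14: P5@Q0 runs 3, rem=1, quantum used, demote→Q1. Q0=[P2] Q1=[P1,P3,P4,P5] Q2=[]
t=14-16: P2@Q0 runs 2, rem=7, I/O yield, promote→Q0. Q0=[P2] Q1=[P1,P3,P4,P5] Q2=[]
t=16-18: P2@Q0 runs 2, rem=5, I/O yield, promote→Q0. Q0=[P2] Q1=[P1,P3,P4,P5] Q2=[]
t=18-20: P2@Q0 runs 2, rem=3, I/O yield, promote→Q0. Q0=[P2] Q1=[P1,P3,P4,P5] Q2=[]
t=20-22: P2@Q0 runs 2, rem=1, I/O yield, promote→Q0. Q0=[P2] Q1=[P1,P3,P4,P5] Q2=[]
t=22-23: P2@Q0 runs 1, rem=0, completes. Q0=[] Q1=[P1,P3,P4,P5] Q2=[]
t=23-29: P1@Q1 runs 6, rem=3, quantum used, demote→Q2. Q0=[] Q1=[P3,P4,P5] Q2=[P1]
t=29-32: P3@Q1 runs 3, rem=0, completes. Q0=[] Q1=[P4,P5] Q2=[P1]
t=32-35: P4@Q1 runs 3, rem=0, completes. Q0=[] Q1=[P5] Q2=[P1]
t=35-36: P5@Q1 runs 1, rem=0, completes. Q0=[] Q1=[] Q2=[P1]
t=36-39: P1@Q2 runs 3, rem=0, completes. Q0=[] Q1=[] Q2=[]

Answer: P1(0-3) P2(3-5) P3(5-8) P4(8-11) P5(11-14) P2(14-16) P2(16-18) P2(18-20) P2(20-22) P2(22-23) P1(23-29) P3(29-32) P4(32-35) P5(35-36) P1(36-39)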